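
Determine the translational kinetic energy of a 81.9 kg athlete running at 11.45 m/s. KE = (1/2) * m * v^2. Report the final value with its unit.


KE = 0.5 * m * v^2
= 0.5 * 81.9 * 11.45^2
= 0.5 * 81.9 * 131.1025
= 5368.65 J

5368.65 J


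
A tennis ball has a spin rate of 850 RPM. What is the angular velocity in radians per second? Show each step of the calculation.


Convert RPM to rad/s: multiply by 2*pi and divide by 60
omega = 850 * 2 * pi / 60
= 89.012 rad/s

89.012 rad/s


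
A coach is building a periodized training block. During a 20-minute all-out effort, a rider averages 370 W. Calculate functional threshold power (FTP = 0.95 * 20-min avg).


FTP = 0.95 * 370
= 351.5 W

351.5 W


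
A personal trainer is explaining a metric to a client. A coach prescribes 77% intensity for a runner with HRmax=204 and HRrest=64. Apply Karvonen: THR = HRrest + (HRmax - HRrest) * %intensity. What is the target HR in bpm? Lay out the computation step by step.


Heart rate reserve = 204 - 64 = 140
Intensity fraction = 77 / 100 = 0.77
THR = 64 + 140 * 0.77 = 171.8 bpm

171.8 bpm


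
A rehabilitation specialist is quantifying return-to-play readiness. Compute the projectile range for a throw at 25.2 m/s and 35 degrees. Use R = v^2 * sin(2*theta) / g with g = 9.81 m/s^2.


Two times the angle = 70 degrees
sin(70) = 0.939693
R = 635.04 * 0.939693 / 9.81 = 60.83 m

60.83 m


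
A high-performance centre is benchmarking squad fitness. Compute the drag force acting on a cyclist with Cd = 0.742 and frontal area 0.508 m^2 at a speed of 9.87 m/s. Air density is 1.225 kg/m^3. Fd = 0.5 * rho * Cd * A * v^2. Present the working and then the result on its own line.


Step 1: v^2 = 97.4169
Step 2: Fd = 0.5 * 1.225 * 0.742 * 0.508 * 97.4169
= 22.491 N

22.491 N


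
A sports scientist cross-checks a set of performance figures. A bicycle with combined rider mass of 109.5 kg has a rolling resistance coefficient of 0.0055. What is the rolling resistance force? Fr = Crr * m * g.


Fr = 0.0055 * 109.5 * 9.81
= 0.60225 * 9.81
= 5.908 N

5.908 N


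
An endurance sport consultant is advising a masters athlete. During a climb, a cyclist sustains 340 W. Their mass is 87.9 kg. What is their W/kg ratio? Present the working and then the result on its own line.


Power-to-weight = 340 W / 87.9 kg
= 3.868 W/kg

3.868 W/kg


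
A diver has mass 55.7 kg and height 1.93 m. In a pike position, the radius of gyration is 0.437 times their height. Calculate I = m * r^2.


r = 0.437 * 1.93 = 0.84341 m
I = m * r^2 = 55.7 * 0.71134 = 39.622 kg*m^2

39.622 kg*m^2


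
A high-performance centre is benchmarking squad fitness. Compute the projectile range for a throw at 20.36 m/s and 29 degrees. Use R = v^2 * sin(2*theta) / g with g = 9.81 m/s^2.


Two times the angle = 58 degrees
sin(58) = 0.848048
R = 414.5296 * 0.848048 / 9.81 = 35.835 m

35.835 m


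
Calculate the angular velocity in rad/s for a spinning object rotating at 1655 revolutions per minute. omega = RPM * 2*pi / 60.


omega = RPM * 2*pi / 60
= 1655 * 6.28318531 / 60
= 173.311 rad/s

173.311 rad/s


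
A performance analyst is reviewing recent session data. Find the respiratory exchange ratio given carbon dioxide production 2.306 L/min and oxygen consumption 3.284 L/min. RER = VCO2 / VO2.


VCO2 = 2.306 L/min
VO2 = 3.284 L/min
RER = 2.306 / 3.284 = 0.7022

0.7022


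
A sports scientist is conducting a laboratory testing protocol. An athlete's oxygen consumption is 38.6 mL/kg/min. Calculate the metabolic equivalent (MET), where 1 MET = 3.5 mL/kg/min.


MET = VO2 / 3.5
= 38.6 / 3.5
= 11.03 METs

11.03 METs


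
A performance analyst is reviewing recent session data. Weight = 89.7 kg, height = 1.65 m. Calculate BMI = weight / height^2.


height^2 = 1.65^2 = 2.7225
BMI = 89.7 / 2.7225 = 32.95 kg/m^2

32.95 kg/m^2


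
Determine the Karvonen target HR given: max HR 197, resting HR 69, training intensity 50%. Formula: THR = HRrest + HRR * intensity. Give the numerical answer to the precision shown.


HRR = HRmax - HRrest = 197 - 69 = 128
THR = 69 + 128 * 0.5
= 133.0 bpm

133.0 bpm


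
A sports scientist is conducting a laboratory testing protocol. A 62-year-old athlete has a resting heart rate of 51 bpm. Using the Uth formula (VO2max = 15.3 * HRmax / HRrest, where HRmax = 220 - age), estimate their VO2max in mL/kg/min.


HRmax = 220 - 62 = 158 bpm
Ratio = HRmax / HRrest = 158 / 51 = 3.098
VO2max = 15.3 * 3.098 = 47.4 mL/kg/min

47.4 mL/kg/min


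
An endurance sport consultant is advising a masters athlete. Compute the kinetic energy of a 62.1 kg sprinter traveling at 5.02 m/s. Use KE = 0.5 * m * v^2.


Velocity squared = 25.2004
KE = 0.5 * 62.1 * 25.2004 = 782.47 J

782.47 J


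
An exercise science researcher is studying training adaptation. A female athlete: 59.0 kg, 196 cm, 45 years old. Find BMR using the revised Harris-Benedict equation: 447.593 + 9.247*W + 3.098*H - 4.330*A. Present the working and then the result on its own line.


Intercept = 447.593
Weight contribution = 9.247 * 59.0 = 545.573
Height contribution = 3.098 * 196 = 607.208
Age contribution = 4.33 * 45 = 194.85
BMR = 447.593 + 545.573 + 607.208 - 194.85
= 1405.52 kcal/day

1405.52 kcal/day


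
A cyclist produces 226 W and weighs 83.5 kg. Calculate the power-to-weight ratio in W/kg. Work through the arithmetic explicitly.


P/W = power / mass
= 226 / 83.5
= 2.707 W/kg

2.707 W/kg


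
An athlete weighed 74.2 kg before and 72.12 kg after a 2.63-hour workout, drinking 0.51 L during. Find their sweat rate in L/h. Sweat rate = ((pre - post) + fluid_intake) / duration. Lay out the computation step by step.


Body mass change = 2.08 kg
Total sweat loss = 2.08 + 0.51 = 2.59 L
Rate = 2.59 / 2.63 = 0.985 L/h

0.985 L/h


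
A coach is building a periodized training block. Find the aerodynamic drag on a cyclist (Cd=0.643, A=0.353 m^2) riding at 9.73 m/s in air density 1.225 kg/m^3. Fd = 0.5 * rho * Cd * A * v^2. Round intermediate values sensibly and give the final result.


Fd = 0.5 * 1.225 * 0.643 * 0.353 * 9.73^2
= 0.5 * 1.225 * 0.643 * 0.353 * 94.6729
= 13.162 N

13.162 N


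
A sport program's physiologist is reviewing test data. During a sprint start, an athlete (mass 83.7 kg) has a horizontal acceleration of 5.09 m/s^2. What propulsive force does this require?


Propulsive force = mass * acceleration
= 83.7 kg * 5.09 m/s^2
= 426.03 N

426.03 N


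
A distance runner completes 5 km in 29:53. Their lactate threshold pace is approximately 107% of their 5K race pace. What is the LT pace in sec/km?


Convert to seconds: 29 min 53 s = 1793 s
Pace per km = 1793 / 5 = 358.6 s/km
LT pace = 358.6 * 1.07 = 383.7 s/km

383.7 s/km


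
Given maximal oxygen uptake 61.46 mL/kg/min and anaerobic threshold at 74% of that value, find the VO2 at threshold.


Percentage as decimal = 0.74
VO2 at AT = 61.46 * 0.74 = 45.48 mL/kg/min

45.48 mL/kg/min


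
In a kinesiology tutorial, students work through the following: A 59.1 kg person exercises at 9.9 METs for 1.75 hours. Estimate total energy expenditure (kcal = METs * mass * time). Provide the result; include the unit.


Energy = METs * mass(kg) * time(h)
= 9.9 * 59.1 * 1.75
= 1023.91 kcal

1023.91 kcal


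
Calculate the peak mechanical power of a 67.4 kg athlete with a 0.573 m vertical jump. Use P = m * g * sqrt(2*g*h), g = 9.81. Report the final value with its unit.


First, sqrt(2gh) = sqrt(2 * 9.81 * 0.573)
= sqrt(11.24226) = 3.352948 m/s
Power = 67.4 * 9.81 * 3.352948 = 2216.95 W

2216.95 W


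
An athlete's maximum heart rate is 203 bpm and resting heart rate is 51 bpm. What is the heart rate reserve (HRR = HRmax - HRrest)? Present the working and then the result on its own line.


HRR = HRmax - HRrest
= 203 - 51
= 152 bpm

152 bpm


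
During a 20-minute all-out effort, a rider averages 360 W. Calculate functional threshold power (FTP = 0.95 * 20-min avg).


FTP = 0.95 * 360
= 342.0 W

342.0 W


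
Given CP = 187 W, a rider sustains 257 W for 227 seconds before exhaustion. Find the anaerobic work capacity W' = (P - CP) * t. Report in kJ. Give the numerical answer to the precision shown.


Excess power = 257 - 187 = 70 W
Work above CP = 70 * 227 = 15890 J
W' = 15.89 kJ

15.89 kJ


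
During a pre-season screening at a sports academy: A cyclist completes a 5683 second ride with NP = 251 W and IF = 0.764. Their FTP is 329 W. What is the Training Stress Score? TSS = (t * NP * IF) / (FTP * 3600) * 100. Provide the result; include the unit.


t * NP * IF = 5683 * 251 * 0.764 = 1089794.812
FTP * 3600 = 1184400
TSS = (1089794.812 / 1184400) * 100 = 92.01

92.01 TSS


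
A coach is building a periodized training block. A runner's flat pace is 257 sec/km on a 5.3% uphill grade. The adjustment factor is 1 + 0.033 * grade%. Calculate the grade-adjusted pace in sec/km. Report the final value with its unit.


Factor = 1 + 0.033 * 5.3 = 1.1749
Adjusted pace = 257 * 1.1749
= 301.95 sec/km

301.95 s/km


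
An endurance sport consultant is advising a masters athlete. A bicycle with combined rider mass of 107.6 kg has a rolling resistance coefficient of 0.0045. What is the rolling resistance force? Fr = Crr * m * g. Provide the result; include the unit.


Fr = 0.0045 * 107.6 * 9.81
= 0.4842 * 9.81
= 4.75 N

4.75 N


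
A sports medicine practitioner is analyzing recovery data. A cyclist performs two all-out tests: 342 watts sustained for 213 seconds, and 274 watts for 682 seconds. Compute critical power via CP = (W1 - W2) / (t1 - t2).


W1 = P1 * t1 = 342 * 213 = 72846 J
W2 = P2 * t2 = 274 * 682 = 186868 J
CP = (72846 - 186868) / (213 - 682)
= 243.12 W

243.12 W


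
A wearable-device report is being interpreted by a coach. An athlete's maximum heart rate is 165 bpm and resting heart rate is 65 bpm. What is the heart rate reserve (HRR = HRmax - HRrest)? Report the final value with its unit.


HRR = HRmax - HRrest
= 165 - 65
= 100 bpm

100 bpm


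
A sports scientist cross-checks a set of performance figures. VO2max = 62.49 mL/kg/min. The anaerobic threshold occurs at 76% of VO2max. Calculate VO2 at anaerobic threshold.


AT fraction = 76 / 100 = 0.76
AT VO2 = 62.49 * 0.76
= 47.49 mL/kg/min

47.49 mL/kg/min


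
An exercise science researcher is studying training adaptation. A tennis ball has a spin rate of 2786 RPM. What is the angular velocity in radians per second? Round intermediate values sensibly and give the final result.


Convert RPM to rad/s: multiply by 2*pi and divide by 60
omega = 2786 * 2 * pi / 60
= 291.749 rad/s

291.749 rad/s


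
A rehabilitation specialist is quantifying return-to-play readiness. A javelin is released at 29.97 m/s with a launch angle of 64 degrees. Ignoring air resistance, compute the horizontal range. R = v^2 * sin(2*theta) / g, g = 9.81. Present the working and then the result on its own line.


Launch speed squared = 898.2009
sin(2 * 64 deg) = 0.788011
Range = 898.2009 * 0.788011 / 9.81
= 72.15 m

72.15 m


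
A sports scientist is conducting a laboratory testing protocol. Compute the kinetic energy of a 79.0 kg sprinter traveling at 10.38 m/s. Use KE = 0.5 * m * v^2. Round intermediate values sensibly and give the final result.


Velocity squared = 107.7444
KE = 0.5 * 79.0 * 107.7444 = 4255.9 J

4255.9 J


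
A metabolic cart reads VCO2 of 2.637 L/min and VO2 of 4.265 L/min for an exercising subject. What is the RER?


RER = VCO2 / VO2 = 2.637 / 4.265 = 0.6183

0.6183


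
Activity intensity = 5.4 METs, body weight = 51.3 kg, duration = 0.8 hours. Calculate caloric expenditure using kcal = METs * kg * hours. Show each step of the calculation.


kcal = 5.4 * 51.3 * 0.8
= 277.02 * 0.8
= 221.62 kcal

221.62 kcal


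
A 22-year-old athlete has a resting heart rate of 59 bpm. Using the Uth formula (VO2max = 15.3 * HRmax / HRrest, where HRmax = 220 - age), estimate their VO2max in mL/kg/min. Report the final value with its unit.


HRmax = 220 - 22 = 198 bpm
Ratio = HRmax / HRrest = 198 / 59 = 3.3559
VO2max = 15.3 * 3.3559 = 51.35 mL/kg/min

51.35 mL/kg/min


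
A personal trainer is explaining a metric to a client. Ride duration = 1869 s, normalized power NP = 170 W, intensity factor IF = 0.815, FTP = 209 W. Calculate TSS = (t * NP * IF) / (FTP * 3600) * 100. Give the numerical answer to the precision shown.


Numerator = 1869 * 170 * 0.815 = 258949.95
Denominator = 209 * 3600 = 752400
TSS = 258949.95 / 752400 * 100
= 34.42

34.42 TSS


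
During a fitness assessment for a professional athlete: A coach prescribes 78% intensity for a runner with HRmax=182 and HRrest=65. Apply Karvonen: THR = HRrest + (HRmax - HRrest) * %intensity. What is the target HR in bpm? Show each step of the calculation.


Heart rate reserve = 182 - 65 = 117
Intensity fraction = 78 / 100 = 0.78
THR = 65 + 117 * 0.78 = 156.26 bpm

156.26 bpm


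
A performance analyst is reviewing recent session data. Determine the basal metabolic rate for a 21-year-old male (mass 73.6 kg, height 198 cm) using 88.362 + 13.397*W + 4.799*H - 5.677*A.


BMR = 88.362 + 13.397*73.6 + 4.799*198 - 5.677*21
= 1905.37 kcal/day

1905.37 kcal/day


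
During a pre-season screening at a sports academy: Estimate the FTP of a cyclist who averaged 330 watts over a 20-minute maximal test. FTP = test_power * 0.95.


FTP = 330 * 0.95 = 313.5 W

313.5 W


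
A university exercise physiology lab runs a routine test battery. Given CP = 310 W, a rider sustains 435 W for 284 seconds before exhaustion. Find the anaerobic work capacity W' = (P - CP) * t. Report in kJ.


Excess power = 435 - 310 = 125 W
Work above CP = 125 * 284 = 35500 J
W' = 35.5 kJ

35.5 kJ


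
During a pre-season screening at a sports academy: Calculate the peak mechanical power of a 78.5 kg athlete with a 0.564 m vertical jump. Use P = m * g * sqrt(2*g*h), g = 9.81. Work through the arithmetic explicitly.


First, sqrt(2gh) = sqrt(2 * 9.81 * 0.564)
= sqrt(11.06568) = 3.326512 m/s
Power = 78.5 * 9.81 * 3.326512 = 2561.7 W

2561.7 W


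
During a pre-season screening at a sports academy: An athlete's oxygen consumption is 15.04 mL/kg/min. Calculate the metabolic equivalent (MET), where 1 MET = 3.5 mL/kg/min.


MET = VO2 / 3.5
= 15.04 / 3.5
= 4.3 METs

4.3 METs


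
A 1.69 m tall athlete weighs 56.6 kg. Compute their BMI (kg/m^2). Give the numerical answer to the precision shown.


height^2 = 2.8561 m^2
BMI = 56.6 / 2.8561 = 19.82 kg/m^2

19.82 kg/m^2


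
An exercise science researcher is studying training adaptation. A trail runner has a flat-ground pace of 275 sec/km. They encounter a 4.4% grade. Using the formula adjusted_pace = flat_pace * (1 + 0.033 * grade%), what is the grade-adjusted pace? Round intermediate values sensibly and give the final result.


Grade factor = 1 + 0.033 * 4.4 = 1.1452
Adjusted = 275 * 1.1452 = 314.93 sec/km

314.93 s/km


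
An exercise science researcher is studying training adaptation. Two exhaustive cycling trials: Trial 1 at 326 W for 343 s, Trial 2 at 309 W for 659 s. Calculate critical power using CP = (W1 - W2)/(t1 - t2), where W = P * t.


W1 = 326 * 343 = 111818 J
W2 = 309 * 659 = 203631 J
CP = (111818 - 203631) / (343 - 659)
= -91813 / -316
= 290.55 W

290.55 W


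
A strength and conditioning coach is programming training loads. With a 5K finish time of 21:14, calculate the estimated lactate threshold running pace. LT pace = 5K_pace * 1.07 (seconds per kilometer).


Race duration = 1274 s for 5 km
Average pace = 1274 / 5 = 254.8 s/km
LT pace = 254.8 * 1.07
= 272.64 s/km

272.64 s/km


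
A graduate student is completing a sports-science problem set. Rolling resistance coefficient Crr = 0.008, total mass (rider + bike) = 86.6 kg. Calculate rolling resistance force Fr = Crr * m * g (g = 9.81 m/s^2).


Fr = Crr * m * g
= 0.008 * 86.6 * 9.81
= 6.796 N

6.796 N


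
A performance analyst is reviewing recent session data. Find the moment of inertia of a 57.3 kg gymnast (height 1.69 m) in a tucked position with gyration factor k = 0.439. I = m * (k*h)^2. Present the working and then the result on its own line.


Radius of gyration = 0.439 * 1.69 = 0.74191 m
I = 57.3 * 0.74191^2
= 57.3 * 0.55043
= 31.54 kg*m^2

31.54 kg*m^2


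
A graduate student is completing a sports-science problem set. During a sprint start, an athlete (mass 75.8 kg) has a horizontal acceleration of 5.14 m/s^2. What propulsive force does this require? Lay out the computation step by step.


Propulsive force = mass * acceleration
= 75.8 kg * 5.14 m/s^2
= 389.61 N

389.61 N


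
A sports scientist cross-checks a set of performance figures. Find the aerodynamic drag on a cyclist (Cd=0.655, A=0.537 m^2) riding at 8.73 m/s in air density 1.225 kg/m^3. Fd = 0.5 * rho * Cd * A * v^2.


Fd = 0.5 * 1.225 * 0.655 * 0.537 * 8.73^2
= 0.5 * 1.225 * 0.655 * 0.537 * 76.2129
= 16.419 N

16.419 N


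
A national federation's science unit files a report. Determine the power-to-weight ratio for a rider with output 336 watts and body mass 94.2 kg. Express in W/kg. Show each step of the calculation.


P/W = 336 / 94.2 = 3.567 W/kg

3.567 W/kg


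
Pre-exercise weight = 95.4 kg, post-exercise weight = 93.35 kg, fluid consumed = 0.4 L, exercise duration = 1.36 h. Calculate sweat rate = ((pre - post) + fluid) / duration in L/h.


Weight loss = 95.4 - 93.35 = 2.05 kg (approx L)
Total sweat = 2.05 + 0.4 = 2.45 L
Sweat rate = 2.45 / 1.36 = 1.801 L/h

1.801 L/h


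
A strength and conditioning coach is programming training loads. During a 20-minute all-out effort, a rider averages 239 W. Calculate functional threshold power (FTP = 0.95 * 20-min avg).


FTP = 0.95 * 239
= 227.05 W

227.05 W


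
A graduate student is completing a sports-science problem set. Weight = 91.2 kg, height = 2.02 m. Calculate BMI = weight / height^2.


height^2 = 2.02^2 = 4.0804
BMI = 91.2 / 4.0804 = 22.35 kg/m^2

22.35 kg/m^2


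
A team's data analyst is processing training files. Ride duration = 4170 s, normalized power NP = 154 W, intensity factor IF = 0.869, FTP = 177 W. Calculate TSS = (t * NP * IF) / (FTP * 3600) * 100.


Numerator = 4170 * 154 * 0.869 = 558054.42
Denominator = 177 * 3600 = 637200
TSS = 558054.42 / 637200 * 100
= 87.58

87.58 TSS


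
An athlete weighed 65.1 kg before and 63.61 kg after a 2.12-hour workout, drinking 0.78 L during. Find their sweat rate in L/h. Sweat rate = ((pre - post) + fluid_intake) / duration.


Body mass change = 1.49 kg
Total sweat loss = 1.49 + 0.78 = 2.27 L
Rate = 2.27 / 2.12 = 1.071 L/h

1.071 L/h


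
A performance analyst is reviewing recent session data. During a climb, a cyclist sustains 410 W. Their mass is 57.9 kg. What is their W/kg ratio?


Power-to-weight = 410 W / 57.9 kg
= 7.081 W/kg

7.081 W/kg


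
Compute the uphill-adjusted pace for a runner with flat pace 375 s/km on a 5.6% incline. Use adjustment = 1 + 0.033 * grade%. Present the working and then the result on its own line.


Adjustment factor = 1 + 0.033 * 5.6 = 1.1848
Grade-adjusted pace = 375 * 1.1848 = 444.3 s/km

444.3 s/km


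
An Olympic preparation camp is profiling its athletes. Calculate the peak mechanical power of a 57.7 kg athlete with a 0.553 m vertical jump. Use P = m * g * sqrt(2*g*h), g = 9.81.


First, sqrt(2gh) = sqrt(2 * 9.81 * 0.553)
= sqrt(10.84986) = 3.293913 m/s
Power = 57.7 * 9.81 * 3.293913 = 1864.48 W

1864.48 W


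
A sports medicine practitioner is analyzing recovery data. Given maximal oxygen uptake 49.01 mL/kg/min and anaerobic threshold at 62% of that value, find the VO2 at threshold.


Percentage as decimal = 0.62
VO2 at AT = 49.01 * 0.62 = 30.39 mL/kg/min

30.39 mL/kg/min


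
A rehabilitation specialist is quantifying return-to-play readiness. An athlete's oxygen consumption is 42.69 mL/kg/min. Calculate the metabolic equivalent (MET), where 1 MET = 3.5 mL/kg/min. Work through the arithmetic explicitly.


MET = VO2 / 3.5
= 42.69 / 3.5
= 12.2 METs

12.2 METs


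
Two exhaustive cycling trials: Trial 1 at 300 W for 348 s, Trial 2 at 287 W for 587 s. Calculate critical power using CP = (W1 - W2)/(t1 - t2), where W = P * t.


W1 = 300 * 348 = 104400 J
W2 = 287 * 587 = 168469 J
CP = (104400 - 168469) / (348 - 587)
= -64069 / -239
= 268.07 W

268.07 W


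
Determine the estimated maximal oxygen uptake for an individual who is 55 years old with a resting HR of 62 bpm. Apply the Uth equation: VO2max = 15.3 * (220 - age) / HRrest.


HRmax = 220 - 55 = 165
VO2max = 15.3 * (165 / 62)
= 15.3 * 2.6613
= 40.72 mL/kg/min

40.72 mL/kg/min


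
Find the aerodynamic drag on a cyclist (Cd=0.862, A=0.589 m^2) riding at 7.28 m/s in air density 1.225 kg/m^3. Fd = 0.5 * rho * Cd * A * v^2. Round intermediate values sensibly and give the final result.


Fd = 0.5 * 1.225 * 0.862 * 0.589 * 7.28^2
= 0.5 * 1.225 * 0.862 * 0.589 * 52.9984
= 16.481 N

16.481 N


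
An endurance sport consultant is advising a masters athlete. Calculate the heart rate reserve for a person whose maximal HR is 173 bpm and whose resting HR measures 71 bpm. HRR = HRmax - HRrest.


HRmax = 173 bpm
HRrest = 71 bpm
HRR = 173 - 71 = 102 bpm

102 bpm


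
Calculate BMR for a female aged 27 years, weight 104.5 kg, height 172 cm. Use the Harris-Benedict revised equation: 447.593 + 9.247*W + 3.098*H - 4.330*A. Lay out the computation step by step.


Substituting values:
W term = 9.247 * 104.5 = 966.3115
H term = 3.098 * 172 = 532.856
A term = 4.330 * 27 = 116.91
BMR = 1829.85 kcal/day

1829.85 kcal/day


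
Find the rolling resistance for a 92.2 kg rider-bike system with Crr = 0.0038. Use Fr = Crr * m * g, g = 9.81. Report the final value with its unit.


m * g = 92.2 * 9.81 = 904.482 N
Fr = 0.0038 * 904.482 = 3.437 N

3.437 N


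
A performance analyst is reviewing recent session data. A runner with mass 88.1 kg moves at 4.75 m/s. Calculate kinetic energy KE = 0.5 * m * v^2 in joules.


v^2 = 4.75^2 = 22.5625
KE = 0.5 * 88.1 * 22.5625
= 993.88 J

993.88 J


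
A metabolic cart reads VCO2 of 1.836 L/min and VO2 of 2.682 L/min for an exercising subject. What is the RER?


RER = VCO2 / VO2 = 1.836 / 2.682 = 0.6846

0.6846


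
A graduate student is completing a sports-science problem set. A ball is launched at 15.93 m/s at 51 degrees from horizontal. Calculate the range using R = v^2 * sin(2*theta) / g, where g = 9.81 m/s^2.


sin(2 * 51) = sin(102) = 0.978148
v^2 = 15.93^2 = 253.7649
R = 253.7649 * 0.978148 / 9.81
= 25.303 m

25.303 m


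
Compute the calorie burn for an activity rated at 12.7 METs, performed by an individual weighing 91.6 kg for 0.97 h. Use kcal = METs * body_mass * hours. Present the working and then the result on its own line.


Product of METs and mass = 12.7 * 91.6 = 1163.32
Total kcal = 1163.32 * 0.97 = 1128.42 kcal

1128.42 kcal


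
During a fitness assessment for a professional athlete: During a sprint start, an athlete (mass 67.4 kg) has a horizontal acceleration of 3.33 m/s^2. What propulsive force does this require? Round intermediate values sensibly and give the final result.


Propulsive force = mass * acceleration
= 67.4 kg * 3.33 m/s^2
= 224.44 N

224.44 N


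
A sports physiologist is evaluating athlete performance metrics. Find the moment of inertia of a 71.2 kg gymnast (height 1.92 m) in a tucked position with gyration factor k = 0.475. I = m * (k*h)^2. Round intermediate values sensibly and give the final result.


Radius of gyration = 0.475 * 1.92 = 0.912 m
I = 71.2 * 0.912^2
= 71.2 * 0.831744
= 59.22 kg*m^2

59.22 kg*m^2


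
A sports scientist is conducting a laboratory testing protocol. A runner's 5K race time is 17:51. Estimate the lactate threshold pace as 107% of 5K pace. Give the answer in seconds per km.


Total race time = 17*60 + 51 = 1071 seconds
5K pace = 1071 / 5 = 214.2 sec/km
LT pace = 214.2 * 1.07 = 229.19 sec/km

229.19 s/km


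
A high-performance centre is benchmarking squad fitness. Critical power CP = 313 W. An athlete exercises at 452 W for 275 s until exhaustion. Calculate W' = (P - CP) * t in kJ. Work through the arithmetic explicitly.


P - CP = 452 - 313 = 139 W
W' = 139 * 275 = 38225 J
= 38225 / 1000 = 38.225 kJ

38.225 kJ


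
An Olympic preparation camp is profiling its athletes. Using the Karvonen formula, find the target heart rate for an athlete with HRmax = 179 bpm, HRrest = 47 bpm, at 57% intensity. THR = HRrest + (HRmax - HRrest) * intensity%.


HRR = 179 - 47 = 132
THR = 47 + 132 * 0.57
= 47 + 75.24
= 122.24 bpm

122.24 bpm


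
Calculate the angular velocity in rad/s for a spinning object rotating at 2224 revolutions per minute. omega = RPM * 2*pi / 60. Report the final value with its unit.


omega = RPM * 2*pi / 60
= 2224 * 6.28318531 / 60
= 232.897 rad/s

232.897 rad/s


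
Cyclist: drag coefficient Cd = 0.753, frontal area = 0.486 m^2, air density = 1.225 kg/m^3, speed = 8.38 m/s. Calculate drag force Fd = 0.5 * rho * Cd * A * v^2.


v^2 = 8.38^2 = 70.2244
Fd = 0.5 * 1.225 * 0.753 * 0.486 * 70.2244
= 15.741 N

15.741 N


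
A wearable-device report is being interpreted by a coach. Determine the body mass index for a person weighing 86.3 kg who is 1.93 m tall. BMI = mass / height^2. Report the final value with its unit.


BMI = mass / height^2
= 86.3 / 1.93^2
= 86.3 / 3.7249
= 23.17 kg/m^2

23.17 kg/m^2


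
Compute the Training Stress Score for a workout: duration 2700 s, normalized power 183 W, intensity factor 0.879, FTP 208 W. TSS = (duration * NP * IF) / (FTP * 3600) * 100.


Product = 2700 * 183 * 0.879 = 434313.9
Base = 208 * 3600 = 748800
TSS = 434313.9 / 748800 * 100 = 58.0

58.0 TSS


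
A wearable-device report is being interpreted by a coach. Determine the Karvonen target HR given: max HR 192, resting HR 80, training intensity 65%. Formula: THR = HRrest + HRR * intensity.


HRR = HRmax - HRrest = 192 - 80 = 112
THR = 80 + 112 * 0.65
= 152.8 bpm

152.8 bpm


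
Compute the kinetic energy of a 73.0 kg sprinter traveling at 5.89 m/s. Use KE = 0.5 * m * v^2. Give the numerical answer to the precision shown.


Velocity squared = 34.6921
KE = 0.5 * 73.0 * 34.6921 = 1266.26 J

1266.26 J


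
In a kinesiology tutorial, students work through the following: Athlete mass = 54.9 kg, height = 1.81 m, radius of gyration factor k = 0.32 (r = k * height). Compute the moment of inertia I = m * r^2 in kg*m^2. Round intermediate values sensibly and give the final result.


r = k * height = 0.32 * 1.81 = 0.5792 m
r^2 = 0.5792^2 = 0.335473
I = 54.9 * 0.335473 = 18.417 kg*m^2

18.417 kg*m^2


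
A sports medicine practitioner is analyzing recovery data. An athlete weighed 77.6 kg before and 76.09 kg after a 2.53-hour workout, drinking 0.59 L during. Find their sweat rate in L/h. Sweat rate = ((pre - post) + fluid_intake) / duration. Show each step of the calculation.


Body mass change = 1.51 kg
Total sweat loss = 1.51 + 0.59 = 2.1 L
Rate = 2.1 / 2.53 = 0.83 L/h

0.83 L/h


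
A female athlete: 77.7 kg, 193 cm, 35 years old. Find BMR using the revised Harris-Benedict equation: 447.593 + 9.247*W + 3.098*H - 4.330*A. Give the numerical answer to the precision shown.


Intercept = 447.593
Weight contribution = 9.247 * 77.7 = 718.4919
Height contribution = 3.098 * 193 = 597.914
Age contribution = 4.33 * 35 = 151.55
BMR = 447.593 + 718.4919 + 597.914 - 151.55
= 1612.45 kcal/day

1612.45 kcal/day


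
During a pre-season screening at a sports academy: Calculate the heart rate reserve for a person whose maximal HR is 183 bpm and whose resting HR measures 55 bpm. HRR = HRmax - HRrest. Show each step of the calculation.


HRmax = 183 bpm
HRrest = 55 bpm
HRR = 183 - 55 = 128 bpm

128 bpm


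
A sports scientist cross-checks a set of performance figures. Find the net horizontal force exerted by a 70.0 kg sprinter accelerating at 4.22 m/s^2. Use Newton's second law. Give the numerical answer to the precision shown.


Newton's second law: F = m * a
F = 70.0 * 4.22 = 295.4 N

295.4 N


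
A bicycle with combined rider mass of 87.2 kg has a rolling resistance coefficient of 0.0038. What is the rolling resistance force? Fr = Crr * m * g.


Fr = 0.0038 * 87.2 * 9.81
= 0.33136 * 9.81
= 3.251 N

3.251 N


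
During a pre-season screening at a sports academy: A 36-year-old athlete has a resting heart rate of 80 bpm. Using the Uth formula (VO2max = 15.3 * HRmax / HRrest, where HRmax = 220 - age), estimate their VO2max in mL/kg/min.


HRmax = 220 - 36 = 184 bpm
Ratio = HRmax / HRrest = 184 / 80 = 2.3
VO2max = 15.3 * 2.3 = 35.19 mL/kg/min

35.19 mL/kg/min


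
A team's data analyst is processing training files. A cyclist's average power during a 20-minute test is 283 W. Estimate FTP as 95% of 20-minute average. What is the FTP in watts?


FTP = 20-min power * 0.95
= 283 * 0.95
= 268.85 W

268.85 W


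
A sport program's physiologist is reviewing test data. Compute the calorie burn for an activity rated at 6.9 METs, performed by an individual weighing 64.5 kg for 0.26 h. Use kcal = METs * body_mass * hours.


Product of METs and mass = 6.9 * 64.5 = 445.05
Total kcal = 445.05 * 0.26 = 115.71 kcal

115.71 kcal


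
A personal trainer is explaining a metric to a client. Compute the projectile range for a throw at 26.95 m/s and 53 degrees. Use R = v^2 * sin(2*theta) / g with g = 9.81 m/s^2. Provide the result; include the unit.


Two times the angle = 106 degrees
sin(106) = 0.961262
R = 726.3025 * 0.961262 / 9.81 = 71.169 m

71.169 m


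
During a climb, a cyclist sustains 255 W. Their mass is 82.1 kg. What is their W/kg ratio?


Power-to-weight = 255 W / 82.1 kg
= 3.106 W/kg

3.106 W/kg


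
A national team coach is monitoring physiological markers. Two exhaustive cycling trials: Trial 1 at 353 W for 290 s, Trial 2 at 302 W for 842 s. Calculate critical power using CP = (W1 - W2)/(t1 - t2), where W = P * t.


W1 = 353 * 290 = 102370 J
W2 = 302 * 842 = 254284 J
CP = (102370 - 254284) / (290 - 842)
= -151914 / -552
= 275.21 W

275.21 W


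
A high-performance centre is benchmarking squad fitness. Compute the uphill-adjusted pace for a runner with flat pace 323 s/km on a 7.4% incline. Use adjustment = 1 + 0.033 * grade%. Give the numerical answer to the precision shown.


Adjustment factor = 1 + 0.033 * 7.4 = 1.2442
Grade-adjusted pace = 323 * 1.2442 = 401.88 s/km

401.88 s/km


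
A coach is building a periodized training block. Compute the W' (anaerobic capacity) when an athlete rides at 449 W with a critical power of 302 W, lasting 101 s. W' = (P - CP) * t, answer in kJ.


Above-CP power = 147 W
Duration = 101 s
W' = 147 * 101 = 14847 J
Convert: 14847 / 1000 = 14.847 kJ

14.847 kJ


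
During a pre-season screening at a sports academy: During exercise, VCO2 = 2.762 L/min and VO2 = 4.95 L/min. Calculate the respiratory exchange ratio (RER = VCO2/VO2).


RER = VCO2 / VO2
= 2.762 / 4.95
= 0.558

0.558


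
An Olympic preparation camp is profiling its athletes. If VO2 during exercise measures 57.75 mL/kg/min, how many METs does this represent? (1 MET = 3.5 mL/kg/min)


METs = VO2 / 3.5 = 57.75 / 3.5 = 16.5

16.5 METs


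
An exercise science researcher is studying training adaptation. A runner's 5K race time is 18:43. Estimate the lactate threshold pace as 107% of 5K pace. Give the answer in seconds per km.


Total race time = 18*60 + 43 = 1123 seconds
5K pace = 1123 / 5 = 224.6 sec/km
LT pace = 224.6 * 1.07 = 240.32 sec/km

240.32 s/km


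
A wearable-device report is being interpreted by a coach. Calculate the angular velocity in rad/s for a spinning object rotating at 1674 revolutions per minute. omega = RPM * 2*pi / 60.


omega = RPM * 2*pi / 60
= 1674 * 6.28318531 / 60
= 175.301 rad/s

175.301 rad/s


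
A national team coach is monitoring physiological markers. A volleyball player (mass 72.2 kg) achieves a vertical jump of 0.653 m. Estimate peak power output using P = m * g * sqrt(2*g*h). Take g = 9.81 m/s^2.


2 * g * h = 2 * 9.81 * 0.653 = 12.81186
sqrt(12.81186) = 3.579366 m/s
P = 72.2 * 9.81 * 3.579366 = 2535.2 W

2535.2 W


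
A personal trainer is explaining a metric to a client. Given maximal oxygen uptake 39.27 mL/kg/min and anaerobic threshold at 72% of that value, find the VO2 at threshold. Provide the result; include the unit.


Percentage as decimal = 0.72
VO2 at AT = 39.27 * 0.72 = 28.27 mL/kg/min

28.27 mL/kg/min


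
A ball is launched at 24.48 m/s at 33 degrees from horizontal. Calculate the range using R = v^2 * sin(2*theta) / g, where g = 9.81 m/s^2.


sin(2 * 33) = sin(66) = 0.913545
v^2 = 24.48^2 = 599.2704
R = 599.2704 * 0.913545 / 9.81
= 55.806 m

55.806 m


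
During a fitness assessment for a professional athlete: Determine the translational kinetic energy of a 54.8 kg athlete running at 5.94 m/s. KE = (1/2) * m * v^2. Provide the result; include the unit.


KE = 0.5 * m * v^2
= 0.5 * 54.8 * 5.94^2
= 0.5 * 54.8 * 35.2836
= 966.77 J

966.77 J


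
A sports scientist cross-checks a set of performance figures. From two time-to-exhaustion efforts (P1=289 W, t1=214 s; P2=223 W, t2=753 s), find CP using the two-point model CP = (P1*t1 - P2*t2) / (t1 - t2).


Work in trial 1 = 61846 J
Work in trial 2 = 167919 J
Delta work = -106073 J
Delta time = -539 s
CP = -106073 / -539 = 196.8 W

196.8 W


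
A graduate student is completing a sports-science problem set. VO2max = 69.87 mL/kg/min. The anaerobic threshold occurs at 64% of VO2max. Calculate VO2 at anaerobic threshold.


AT fraction = 64 / 100 = 0.64
AT VO2 = 69.87 * 0.64
= 44.72 mL/kg/min

44.72 mL/kg/min


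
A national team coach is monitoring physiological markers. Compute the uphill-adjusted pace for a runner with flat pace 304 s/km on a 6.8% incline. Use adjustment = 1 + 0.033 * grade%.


Adjustment factor = 1 + 0.033 * 6.8 = 1.2244
Grade-adjusted pace = 304 * 1.2244 = 372.22 s/km

372.22 s/km


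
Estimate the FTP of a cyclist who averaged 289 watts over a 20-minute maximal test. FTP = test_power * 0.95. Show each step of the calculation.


FTP = 289 * 0.95 = 274.55 W

274.55 W


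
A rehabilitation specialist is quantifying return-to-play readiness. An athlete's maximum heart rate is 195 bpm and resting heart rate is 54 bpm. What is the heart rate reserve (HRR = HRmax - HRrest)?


HRR = HRmax - HRrest
= 195 - 54
= 141 bpm

141 bpm


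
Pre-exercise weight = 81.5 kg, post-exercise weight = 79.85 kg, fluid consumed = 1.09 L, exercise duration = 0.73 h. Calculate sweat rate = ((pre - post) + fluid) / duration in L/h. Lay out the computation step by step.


Weight loss = 81.5 - 79.85 = 1.65 kg (approx L)
Total sweat = 1.65 + 1.09 = 2.74 L
Sweat rate = 2.74 / 0.73 = 3.753 L/h

3.753 L/h


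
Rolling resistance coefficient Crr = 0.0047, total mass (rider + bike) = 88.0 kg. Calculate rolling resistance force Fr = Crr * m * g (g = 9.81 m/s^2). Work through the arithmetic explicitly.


Fr = Crr * m * g
= 0.0047 * 88.0 * 9.81
= 4.057 N

4.057 N


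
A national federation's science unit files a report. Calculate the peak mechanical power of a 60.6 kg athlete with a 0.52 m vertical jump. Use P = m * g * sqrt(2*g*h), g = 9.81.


First, sqrt(2gh) = sqrt(2 * 9.81 * 0.52)
= sqrt(10.2024) = 3.19412 m/s
Power = 60.6 * 9.81 * 3.19412 = 1898.86 W

1898.86 W


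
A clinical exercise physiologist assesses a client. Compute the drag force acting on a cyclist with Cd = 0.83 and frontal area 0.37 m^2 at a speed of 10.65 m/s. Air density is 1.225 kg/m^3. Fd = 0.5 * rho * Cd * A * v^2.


Step 1: v^2 = 113.4225
Step 2: Fd = 0.5 * 1.225 * 0.83 * 0.37 * 113.4225
= 21.335 N

21.335 N


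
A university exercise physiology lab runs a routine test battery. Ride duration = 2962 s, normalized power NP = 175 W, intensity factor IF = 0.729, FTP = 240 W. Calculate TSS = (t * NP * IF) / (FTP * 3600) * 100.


Numerator = 2962 * 175 * 0.729 = 377877.15
Denominator = 240 * 3600 = 864000
TSS = 377877.15 / 864000 * 100
= 43.74

43.74 TSS


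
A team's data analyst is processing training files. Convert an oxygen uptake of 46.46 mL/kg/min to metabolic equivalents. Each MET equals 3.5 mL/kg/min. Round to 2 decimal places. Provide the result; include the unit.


One MET = 3.5 mL/kg/min
Number of METs = 46.46 / 3.5
= 13.27 METs

13.27 METs


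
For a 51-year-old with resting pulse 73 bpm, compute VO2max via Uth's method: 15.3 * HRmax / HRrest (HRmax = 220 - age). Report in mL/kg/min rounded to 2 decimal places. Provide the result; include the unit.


Step 1: HRmax = 220 - 51 = 169 bpm
Step 2: Ratio = 169 / 73 = 2.3151
Step 3: VO2max = 15.3 * 2.3151 = 35.42 mL/kg/min

35.42 mL/kg/min


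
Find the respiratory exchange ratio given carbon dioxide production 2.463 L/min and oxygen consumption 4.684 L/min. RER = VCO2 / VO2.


VCO2 = 2.463 L/min
VO2 = 4.684 L/min
RER = 2.463 / 4.684 = 0.5258

0.5258


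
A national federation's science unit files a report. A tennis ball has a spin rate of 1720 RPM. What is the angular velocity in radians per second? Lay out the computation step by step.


Convert RPM to rad/s: multiply by 2*pi and divide by 60
omega = 1720 * 2 * pi / 60
= 180.118 rad/s

180.118 rad/s


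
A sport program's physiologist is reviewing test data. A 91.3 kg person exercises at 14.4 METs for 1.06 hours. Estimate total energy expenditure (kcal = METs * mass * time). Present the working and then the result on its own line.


Energy = METs * mass(kg) * time(h)
= 14.4 * 91.3 * 1.06
= 1393.6 kcal

1393.6 kcal


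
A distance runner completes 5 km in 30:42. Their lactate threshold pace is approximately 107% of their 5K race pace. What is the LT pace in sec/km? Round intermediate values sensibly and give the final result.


Convert to seconds: 30 min 42 s = 1842 s
Pace per km = 1842 / 5 = 368.4 s/km
LT pace = 368.4 * 1.07 = 394.19 s/km

394.19 s/km


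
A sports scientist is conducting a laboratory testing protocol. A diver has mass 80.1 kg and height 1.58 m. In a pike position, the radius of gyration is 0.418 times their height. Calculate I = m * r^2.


r = 0.418 * 1.58 = 0.66044 m
I = m * r^2 = 80.1 * 0.436181 = 34.938 kg*m^2

34.938 kg*m^2


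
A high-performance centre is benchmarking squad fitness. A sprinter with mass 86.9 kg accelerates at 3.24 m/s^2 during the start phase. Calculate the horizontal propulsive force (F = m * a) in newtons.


F = m * a
= 86.9 * 3.24
= 281.56 N

281.56 N


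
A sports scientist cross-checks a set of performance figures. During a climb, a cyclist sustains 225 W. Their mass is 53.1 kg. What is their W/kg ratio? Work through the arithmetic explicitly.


Power-to-weight = 225 W / 53.1 kg
= 4.237 W/kg

4.237 W/kg


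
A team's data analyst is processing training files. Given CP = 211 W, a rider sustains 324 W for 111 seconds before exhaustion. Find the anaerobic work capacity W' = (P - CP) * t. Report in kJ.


Excess power = 324 - 211 = 113 W
Work above CP = 113 * 111 = 12543 J
W' = 12.543 kJ

12.543 kJ


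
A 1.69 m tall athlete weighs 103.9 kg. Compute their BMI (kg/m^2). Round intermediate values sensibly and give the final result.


height^2 = 2.8561 m^2
BMI = 103.9 / 2.8561 = 36.38 kg/m^2

36.38 kg/m^2


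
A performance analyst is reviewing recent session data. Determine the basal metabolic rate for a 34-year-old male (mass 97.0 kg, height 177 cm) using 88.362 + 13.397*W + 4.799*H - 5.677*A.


BMR = 88.362 + 13.397*97.0 + 4.799*177 - 5.677*34
= 2044.28 kcal/day

2044.28 kcal/day


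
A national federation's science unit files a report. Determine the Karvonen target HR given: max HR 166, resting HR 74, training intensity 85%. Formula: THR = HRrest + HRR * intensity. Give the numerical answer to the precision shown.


HRR = HRmax - HRrest = 166 - 74 = 92
THR = 74 + 92 * 0.85
= 152.2 bpm

152.2 bpm


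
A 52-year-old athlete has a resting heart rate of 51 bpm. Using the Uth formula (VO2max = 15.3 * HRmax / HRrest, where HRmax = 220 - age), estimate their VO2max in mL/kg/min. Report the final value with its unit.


HRmax = 220 - 52 = 168 bpm
Ratio = HRmax / HRrest = 168 / 51 = 3.2941
VO2max = 15.3 * 3.2941 = 50.4 mL/kg/min

50.4 mL/kg/min
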